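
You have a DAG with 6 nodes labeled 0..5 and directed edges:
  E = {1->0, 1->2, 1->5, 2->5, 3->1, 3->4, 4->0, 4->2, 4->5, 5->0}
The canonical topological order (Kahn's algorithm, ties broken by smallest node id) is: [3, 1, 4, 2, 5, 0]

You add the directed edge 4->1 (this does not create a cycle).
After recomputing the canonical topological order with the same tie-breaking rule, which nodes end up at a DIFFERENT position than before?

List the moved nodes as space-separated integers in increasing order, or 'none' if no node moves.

Answer: 1 4

Derivation:
Old toposort: [3, 1, 4, 2, 5, 0]
Added edge 4->1
Recompute Kahn (smallest-id tiebreak):
  initial in-degrees: [3, 2, 2, 0, 1, 3]
  ready (indeg=0): [3]
  pop 3: indeg[1]->1; indeg[4]->0 | ready=[4] | order so far=[3]
  pop 4: indeg[0]->2; indeg[1]->0; indeg[2]->1; indeg[5]->2 | ready=[1] | order so far=[3, 4]
  pop 1: indeg[0]->1; indeg[2]->0; indeg[5]->1 | ready=[2] | order so far=[3, 4, 1]
  pop 2: indeg[5]->0 | ready=[5] | order so far=[3, 4, 1, 2]
  pop 5: indeg[0]->0 | ready=[0] | order so far=[3, 4, 1, 2, 5]
  pop 0: no out-edges | ready=[] | order so far=[3, 4, 1, 2, 5, 0]
New canonical toposort: [3, 4, 1, 2, 5, 0]
Compare positions:
  Node 0: index 5 -> 5 (same)
  Node 1: index 1 -> 2 (moved)
  Node 2: index 3 -> 3 (same)
  Node 3: index 0 -> 0 (same)
  Node 4: index 2 -> 1 (moved)
  Node 5: index 4 -> 4 (same)
Nodes that changed position: 1 4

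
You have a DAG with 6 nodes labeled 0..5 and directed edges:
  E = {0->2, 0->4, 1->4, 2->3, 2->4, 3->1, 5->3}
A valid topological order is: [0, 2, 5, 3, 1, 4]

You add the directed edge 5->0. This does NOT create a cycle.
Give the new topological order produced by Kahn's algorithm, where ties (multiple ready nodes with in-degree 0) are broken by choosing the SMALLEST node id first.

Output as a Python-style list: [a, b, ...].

Answer: [5, 0, 2, 3, 1, 4]

Derivation:
Old toposort: [0, 2, 5, 3, 1, 4]
Added edge: 5->0
Position of 5 (2) > position of 0 (0). Must reorder: 5 must now come before 0.
Run Kahn's algorithm (break ties by smallest node id):
  initial in-degrees: [1, 1, 1, 2, 3, 0]
  ready (indeg=0): [5]
  pop 5: indeg[0]->0; indeg[3]->1 | ready=[0] | order so far=[5]
  pop 0: indeg[2]->0; indeg[4]->2 | ready=[2] | order so far=[5, 0]
  pop 2: indeg[3]->0; indeg[4]->1 | ready=[3] | order so far=[5, 0, 2]
  pop 3: indeg[1]->0 | ready=[1] | order so far=[5, 0, 2, 3]
  pop 1: indeg[4]->0 | ready=[4] | order so far=[5, 0, 2, 3, 1]
  pop 4: no out-edges | ready=[] | order so far=[5, 0, 2, 3, 1, 4]
  Result: [5, 0, 2, 3, 1, 4]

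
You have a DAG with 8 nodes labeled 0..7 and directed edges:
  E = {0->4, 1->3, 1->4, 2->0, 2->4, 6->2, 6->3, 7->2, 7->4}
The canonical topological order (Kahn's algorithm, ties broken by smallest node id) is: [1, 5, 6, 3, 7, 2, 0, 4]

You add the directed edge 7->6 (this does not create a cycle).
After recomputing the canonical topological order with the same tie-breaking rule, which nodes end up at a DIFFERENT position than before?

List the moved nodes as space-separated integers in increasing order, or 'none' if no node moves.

Old toposort: [1, 5, 6, 3, 7, 2, 0, 4]
Added edge 7->6
Recompute Kahn (smallest-id tiebreak):
  initial in-degrees: [1, 0, 2, 2, 4, 0, 1, 0]
  ready (indeg=0): [1, 5, 7]
  pop 1: indeg[3]->1; indeg[4]->3 | ready=[5, 7] | order so far=[1]
  pop 5: no out-edges | ready=[7] | order so far=[1, 5]
  pop 7: indeg[2]->1; indeg[4]->2; indeg[6]->0 | ready=[6] | order so far=[1, 5, 7]
  pop 6: indeg[2]->0; indeg[3]->0 | ready=[2, 3] | order so far=[1, 5, 7, 6]
  pop 2: indeg[0]->0; indeg[4]->1 | ready=[0, 3] | order so far=[1, 5, 7, 6, 2]
  pop 0: indeg[4]->0 | ready=[3, 4] | order so far=[1, 5, 7, 6, 2, 0]
  pop 3: no out-edges | ready=[4] | order so far=[1, 5, 7, 6, 2, 0, 3]
  pop 4: no out-edges | ready=[] | order so far=[1, 5, 7, 6, 2, 0, 3, 4]
New canonical toposort: [1, 5, 7, 6, 2, 0, 3, 4]
Compare positions:
  Node 0: index 6 -> 5 (moved)
  Node 1: index 0 -> 0 (same)
  Node 2: index 5 -> 4 (moved)
  Node 3: index 3 -> 6 (moved)
  Node 4: index 7 -> 7 (same)
  Node 5: index 1 -> 1 (same)
  Node 6: index 2 -> 3 (moved)
  Node 7: index 4 -> 2 (moved)
Nodes that changed position: 0 2 3 6 7

Answer: 0 2 3 6 7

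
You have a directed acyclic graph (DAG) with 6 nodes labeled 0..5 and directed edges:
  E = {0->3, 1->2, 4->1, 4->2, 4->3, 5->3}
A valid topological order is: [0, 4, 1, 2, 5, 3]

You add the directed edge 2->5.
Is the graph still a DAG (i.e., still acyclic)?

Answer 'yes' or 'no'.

Given toposort: [0, 4, 1, 2, 5, 3]
Position of 2: index 3; position of 5: index 4
New edge 2->5: forward
Forward edge: respects the existing order. Still a DAG, same toposort still valid.
Still a DAG? yes

Answer: yes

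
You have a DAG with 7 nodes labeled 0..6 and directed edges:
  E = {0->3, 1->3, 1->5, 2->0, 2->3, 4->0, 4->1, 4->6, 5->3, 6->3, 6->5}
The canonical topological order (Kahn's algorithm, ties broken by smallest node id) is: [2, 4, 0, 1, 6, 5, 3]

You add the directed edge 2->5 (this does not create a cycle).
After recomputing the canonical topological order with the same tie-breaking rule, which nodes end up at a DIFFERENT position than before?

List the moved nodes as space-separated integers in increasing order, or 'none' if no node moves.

Old toposort: [2, 4, 0, 1, 6, 5, 3]
Added edge 2->5
Recompute Kahn (smallest-id tiebreak):
  initial in-degrees: [2, 1, 0, 5, 0, 3, 1]
  ready (indeg=0): [2, 4]
  pop 2: indeg[0]->1; indeg[3]->4; indeg[5]->2 | ready=[4] | order so far=[2]
  pop 4: indeg[0]->0; indeg[1]->0; indeg[6]->0 | ready=[0, 1, 6] | order so far=[2, 4]
  pop 0: indeg[3]->3 | ready=[1, 6] | order so far=[2, 4, 0]
  pop 1: indeg[3]->2; indeg[5]->1 | ready=[6] | order so far=[2, 4, 0, 1]
  pop 6: indeg[3]->1; indeg[5]->0 | ready=[5] | order so far=[2, 4, 0, 1, 6]
  pop 5: indeg[3]->0 | ready=[3] | order so far=[2, 4, 0, 1, 6, 5]
  pop 3: no out-edges | ready=[] | order so far=[2, 4, 0, 1, 6, 5, 3]
New canonical toposort: [2, 4, 0, 1, 6, 5, 3]
Compare positions:
  Node 0: index 2 -> 2 (same)
  Node 1: index 3 -> 3 (same)
  Node 2: index 0 -> 0 (same)
  Node 3: index 6 -> 6 (same)
  Node 4: index 1 -> 1 (same)
  Node 5: index 5 -> 5 (same)
  Node 6: index 4 -> 4 (same)
Nodes that changed position: none

Answer: none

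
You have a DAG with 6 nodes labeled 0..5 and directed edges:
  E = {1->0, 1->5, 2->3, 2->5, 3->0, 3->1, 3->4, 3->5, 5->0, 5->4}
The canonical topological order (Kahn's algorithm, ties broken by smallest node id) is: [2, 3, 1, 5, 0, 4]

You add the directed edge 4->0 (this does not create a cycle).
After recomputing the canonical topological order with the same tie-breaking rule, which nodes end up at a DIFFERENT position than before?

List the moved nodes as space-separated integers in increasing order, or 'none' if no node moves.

Old toposort: [2, 3, 1, 5, 0, 4]
Added edge 4->0
Recompute Kahn (smallest-id tiebreak):
  initial in-degrees: [4, 1, 0, 1, 2, 3]
  ready (indeg=0): [2]
  pop 2: indeg[3]->0; indeg[5]->2 | ready=[3] | order so far=[2]
  pop 3: indeg[0]->3; indeg[1]->0; indeg[4]->1; indeg[5]->1 | ready=[1] | order so far=[2, 3]
  pop 1: indeg[0]->2; indeg[5]->0 | ready=[5] | order so far=[2, 3, 1]
  pop 5: indeg[0]->1; indeg[4]->0 | ready=[4] | order so far=[2, 3, 1, 5]
  pop 4: indeg[0]->0 | ready=[0] | order so far=[2, 3, 1, 5, 4]
  pop 0: no out-edges | ready=[] | order so far=[2, 3, 1, 5, 4, 0]
New canonical toposort: [2, 3, 1, 5, 4, 0]
Compare positions:
  Node 0: index 4 -> 5 (moved)
  Node 1: index 2 -> 2 (same)
  Node 2: index 0 -> 0 (same)
  Node 3: index 1 -> 1 (same)
  Node 4: index 5 -> 4 (moved)
  Node 5: index 3 -> 3 (same)
Nodes that changed position: 0 4

Answer: 0 4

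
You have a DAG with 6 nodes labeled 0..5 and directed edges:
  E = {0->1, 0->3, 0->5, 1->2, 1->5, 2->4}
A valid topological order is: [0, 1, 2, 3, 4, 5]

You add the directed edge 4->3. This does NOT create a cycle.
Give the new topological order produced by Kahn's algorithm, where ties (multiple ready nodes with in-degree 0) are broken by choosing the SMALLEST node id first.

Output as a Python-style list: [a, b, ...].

Answer: [0, 1, 2, 4, 3, 5]

Derivation:
Old toposort: [0, 1, 2, 3, 4, 5]
Added edge: 4->3
Position of 4 (4) > position of 3 (3). Must reorder: 4 must now come before 3.
Run Kahn's algorithm (break ties by smallest node id):
  initial in-degrees: [0, 1, 1, 2, 1, 2]
  ready (indeg=0): [0]
  pop 0: indeg[1]->0; indeg[3]->1; indeg[5]->1 | ready=[1] | order so far=[0]
  pop 1: indeg[2]->0; indeg[5]->0 | ready=[2, 5] | order so far=[0, 1]
  pop 2: indeg[4]->0 | ready=[4, 5] | order so far=[0, 1, 2]
  pop 4: indeg[3]->0 | ready=[3, 5] | order so far=[0, 1, 2, 4]
  pop 3: no out-edges | ready=[5] | order so far=[0, 1, 2, 4, 3]
  pop 5: no out-edges | ready=[] | order so far=[0, 1, 2, 4, 3, 5]
  Result: [0, 1, 2, 4, 3, 5]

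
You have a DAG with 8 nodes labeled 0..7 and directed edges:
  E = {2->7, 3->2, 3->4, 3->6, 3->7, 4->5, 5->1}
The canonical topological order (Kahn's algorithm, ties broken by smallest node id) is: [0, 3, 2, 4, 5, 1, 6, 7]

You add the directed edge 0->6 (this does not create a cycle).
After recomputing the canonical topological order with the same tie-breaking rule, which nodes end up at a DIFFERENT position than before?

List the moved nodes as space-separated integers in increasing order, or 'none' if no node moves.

Old toposort: [0, 3, 2, 4, 5, 1, 6, 7]
Added edge 0->6
Recompute Kahn (smallest-id tiebreak):
  initial in-degrees: [0, 1, 1, 0, 1, 1, 2, 2]
  ready (indeg=0): [0, 3]
  pop 0: indeg[6]->1 | ready=[3] | order so far=[0]
  pop 3: indeg[2]->0; indeg[4]->0; indeg[6]->0; indeg[7]->1 | ready=[2, 4, 6] | order so far=[0, 3]
  pop 2: indeg[7]->0 | ready=[4, 6, 7] | order so far=[0, 3, 2]
  pop 4: indeg[5]->0 | ready=[5, 6, 7] | order so far=[0, 3, 2, 4]
  pop 5: indeg[1]->0 | ready=[1, 6, 7] | order so far=[0, 3, 2, 4, 5]
  pop 1: no out-edges | ready=[6, 7] | order so far=[0, 3, 2, 4, 5, 1]
  pop 6: no out-edges | ready=[7] | order so far=[0, 3, 2, 4, 5, 1, 6]
  pop 7: no out-edges | ready=[] | order so far=[0, 3, 2, 4, 5, 1, 6, 7]
New canonical toposort: [0, 3, 2, 4, 5, 1, 6, 7]
Compare positions:
  Node 0: index 0 -> 0 (same)
  Node 1: index 5 -> 5 (same)
  Node 2: index 2 -> 2 (same)
  Node 3: index 1 -> 1 (same)
  Node 4: index 3 -> 3 (same)
  Node 5: index 4 -> 4 (same)
  Node 6: index 6 -> 6 (same)
  Node 7: index 7 -> 7 (same)
Nodes that changed position: none

Answer: none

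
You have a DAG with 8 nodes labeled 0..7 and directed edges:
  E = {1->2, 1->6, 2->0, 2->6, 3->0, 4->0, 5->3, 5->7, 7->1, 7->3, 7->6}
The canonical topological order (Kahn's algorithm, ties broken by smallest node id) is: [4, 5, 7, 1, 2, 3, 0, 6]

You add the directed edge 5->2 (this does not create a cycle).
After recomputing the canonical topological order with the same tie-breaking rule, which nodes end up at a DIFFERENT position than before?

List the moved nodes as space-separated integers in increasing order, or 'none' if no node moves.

Answer: none

Derivation:
Old toposort: [4, 5, 7, 1, 2, 3, 0, 6]
Added edge 5->2
Recompute Kahn (smallest-id tiebreak):
  initial in-degrees: [3, 1, 2, 2, 0, 0, 3, 1]
  ready (indeg=0): [4, 5]
  pop 4: indeg[0]->2 | ready=[5] | order so far=[4]
  pop 5: indeg[2]->1; indeg[3]->1; indeg[7]->0 | ready=[7] | order so far=[4, 5]
  pop 7: indeg[1]->0; indeg[3]->0; indeg[6]->2 | ready=[1, 3] | order so far=[4, 5, 7]
  pop 1: indeg[2]->0; indeg[6]->1 | ready=[2, 3] | order so far=[4, 5, 7, 1]
  pop 2: indeg[0]->1; indeg[6]->0 | ready=[3, 6] | order so far=[4, 5, 7, 1, 2]
  pop 3: indeg[0]->0 | ready=[0, 6] | order so far=[4, 5, 7, 1, 2, 3]
  pop 0: no out-edges | ready=[6] | order so far=[4, 5, 7, 1, 2, 3, 0]
  pop 6: no out-edges | ready=[] | order so far=[4, 5, 7, 1, 2, 3, 0, 6]
New canonical toposort: [4, 5, 7, 1, 2, 3, 0, 6]
Compare positions:
  Node 0: index 6 -> 6 (same)
  Node 1: index 3 -> 3 (same)
  Node 2: index 4 -> 4 (same)
  Node 3: index 5 -> 5 (same)
  Node 4: index 0 -> 0 (same)
  Node 5: index 1 -> 1 (same)
  Node 6: index 7 -> 7 (same)
  Node 7: index 2 -> 2 (same)
Nodes that changed position: none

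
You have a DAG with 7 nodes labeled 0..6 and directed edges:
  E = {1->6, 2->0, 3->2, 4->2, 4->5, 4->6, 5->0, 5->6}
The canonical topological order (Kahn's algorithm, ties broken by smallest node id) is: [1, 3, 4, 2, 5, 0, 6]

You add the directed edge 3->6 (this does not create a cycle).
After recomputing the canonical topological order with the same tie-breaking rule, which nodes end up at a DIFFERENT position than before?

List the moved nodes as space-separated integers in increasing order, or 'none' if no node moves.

Answer: none

Derivation:
Old toposort: [1, 3, 4, 2, 5, 0, 6]
Added edge 3->6
Recompute Kahn (smallest-id tiebreak):
  initial in-degrees: [2, 0, 2, 0, 0, 1, 4]
  ready (indeg=0): [1, 3, 4]
  pop 1: indeg[6]->3 | ready=[3, 4] | order so far=[1]
  pop 3: indeg[2]->1; indeg[6]->2 | ready=[4] | order so far=[1, 3]
  pop 4: indeg[2]->0; indeg[5]->0; indeg[6]->1 | ready=[2, 5] | order so far=[1, 3, 4]
  pop 2: indeg[0]->1 | ready=[5] | order so far=[1, 3, 4, 2]
  pop 5: indeg[0]->0; indeg[6]->0 | ready=[0, 6] | order so far=[1, 3, 4, 2, 5]
  pop 0: no out-edges | ready=[6] | order so far=[1, 3, 4, 2, 5, 0]
  pop 6: no out-edges | ready=[] | order so far=[1, 3, 4, 2, 5, 0, 6]
New canonical toposort: [1, 3, 4, 2, 5, 0, 6]
Compare positions:
  Node 0: index 5 -> 5 (same)
  Node 1: index 0 -> 0 (same)
  Node 2: index 3 -> 3 (same)
  Node 3: index 1 -> 1 (same)
  Node 4: index 2 -> 2 (same)
  Node 5: index 4 -> 4 (same)
  Node 6: index 6 -> 6 (same)
Nodes that changed position: none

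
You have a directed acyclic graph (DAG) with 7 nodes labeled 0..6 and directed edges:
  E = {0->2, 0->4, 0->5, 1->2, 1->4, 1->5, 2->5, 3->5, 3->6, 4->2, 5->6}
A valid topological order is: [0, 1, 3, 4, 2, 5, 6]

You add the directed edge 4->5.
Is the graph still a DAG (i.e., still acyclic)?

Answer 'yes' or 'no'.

Answer: yes

Derivation:
Given toposort: [0, 1, 3, 4, 2, 5, 6]
Position of 4: index 3; position of 5: index 5
New edge 4->5: forward
Forward edge: respects the existing order. Still a DAG, same toposort still valid.
Still a DAG? yes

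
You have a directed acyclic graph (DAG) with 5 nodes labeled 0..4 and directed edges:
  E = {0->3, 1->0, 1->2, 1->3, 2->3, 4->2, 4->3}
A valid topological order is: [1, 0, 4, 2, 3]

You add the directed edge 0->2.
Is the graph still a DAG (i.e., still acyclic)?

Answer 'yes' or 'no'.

Answer: yes

Derivation:
Given toposort: [1, 0, 4, 2, 3]
Position of 0: index 1; position of 2: index 3
New edge 0->2: forward
Forward edge: respects the existing order. Still a DAG, same toposort still valid.
Still a DAG? yes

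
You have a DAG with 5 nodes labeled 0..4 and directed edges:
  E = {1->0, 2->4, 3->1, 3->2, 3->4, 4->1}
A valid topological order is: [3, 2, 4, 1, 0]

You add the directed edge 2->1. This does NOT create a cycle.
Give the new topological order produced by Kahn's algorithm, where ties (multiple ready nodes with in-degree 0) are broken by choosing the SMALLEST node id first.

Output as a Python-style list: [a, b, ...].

Old toposort: [3, 2, 4, 1, 0]
Added edge: 2->1
Position of 2 (1) < position of 1 (3). Old order still valid.
Run Kahn's algorithm (break ties by smallest node id):
  initial in-degrees: [1, 3, 1, 0, 2]
  ready (indeg=0): [3]
  pop 3: indeg[1]->2; indeg[2]->0; indeg[4]->1 | ready=[2] | order so far=[3]
  pop 2: indeg[1]->1; indeg[4]->0 | ready=[4] | order so far=[3, 2]
  pop 4: indeg[1]->0 | ready=[1] | order so far=[3, 2, 4]
  pop 1: indeg[0]->0 | ready=[0] | order so far=[3, 2, 4, 1]
  pop 0: no out-edges | ready=[] | order so far=[3, 2, 4, 1, 0]
  Result: [3, 2, 4, 1, 0]

Answer: [3, 2, 4, 1, 0]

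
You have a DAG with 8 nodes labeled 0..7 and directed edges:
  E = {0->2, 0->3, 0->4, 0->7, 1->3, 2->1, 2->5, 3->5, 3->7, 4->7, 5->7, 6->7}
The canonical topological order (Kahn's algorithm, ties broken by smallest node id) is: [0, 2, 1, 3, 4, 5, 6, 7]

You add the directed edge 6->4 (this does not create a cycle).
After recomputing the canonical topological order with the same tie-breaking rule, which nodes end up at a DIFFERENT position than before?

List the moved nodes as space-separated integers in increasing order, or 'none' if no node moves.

Answer: 4 5 6

Derivation:
Old toposort: [0, 2, 1, 3, 4, 5, 6, 7]
Added edge 6->4
Recompute Kahn (smallest-id tiebreak):
  initial in-degrees: [0, 1, 1, 2, 2, 2, 0, 5]
  ready (indeg=0): [0, 6]
  pop 0: indeg[2]->0; indeg[3]->1; indeg[4]->1; indeg[7]->4 | ready=[2, 6] | order so far=[0]
  pop 2: indeg[1]->0; indeg[5]->1 | ready=[1, 6] | order so far=[0, 2]
  pop 1: indeg[3]->0 | ready=[3, 6] | order so far=[0, 2, 1]
  pop 3: indeg[5]->0; indeg[7]->3 | ready=[5, 6] | order so far=[0, 2, 1, 3]
  pop 5: indeg[7]->2 | ready=[6] | order so far=[0, 2, 1, 3, 5]
  pop 6: indeg[4]->0; indeg[7]->1 | ready=[4] | order so far=[0, 2, 1, 3, 5, 6]
  pop 4: indeg[7]->0 | ready=[7] | order so far=[0, 2, 1, 3, 5, 6, 4]
  pop 7: no out-edges | ready=[] | order so far=[0, 2, 1, 3, 5, 6, 4, 7]
New canonical toposort: [0, 2, 1, 3, 5, 6, 4, 7]
Compare positions:
  Node 0: index 0 -> 0 (same)
  Node 1: index 2 -> 2 (same)
  Node 2: index 1 -> 1 (same)
  Node 3: index 3 -> 3 (same)
  Node 4: index 4 -> 6 (moved)
  Node 5: index 5 -> 4 (moved)
  Node 6: index 6 -> 5 (moved)
  Node 7: index 7 -> 7 (same)
Nodes that changed position: 4 5 6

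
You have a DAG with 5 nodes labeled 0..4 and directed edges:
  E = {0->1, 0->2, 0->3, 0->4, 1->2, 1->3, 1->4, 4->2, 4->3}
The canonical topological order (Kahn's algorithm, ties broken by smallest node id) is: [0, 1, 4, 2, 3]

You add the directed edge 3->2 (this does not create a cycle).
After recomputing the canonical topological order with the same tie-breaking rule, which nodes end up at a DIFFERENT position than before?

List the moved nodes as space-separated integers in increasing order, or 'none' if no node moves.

Old toposort: [0, 1, 4, 2, 3]
Added edge 3->2
Recompute Kahn (smallest-id tiebreak):
  initial in-degrees: [0, 1, 4, 3, 2]
  ready (indeg=0): [0]
  pop 0: indeg[1]->0; indeg[2]->3; indeg[3]->2; indeg[4]->1 | ready=[1] | order so far=[0]
  pop 1: indeg[2]->2; indeg[3]->1; indeg[4]->0 | ready=[4] | order so far=[0, 1]
  pop 4: indeg[2]->1; indeg[3]->0 | ready=[3] | order so far=[0, 1, 4]
  pop 3: indeg[2]->0 | ready=[2] | order so far=[0, 1, 4, 3]
  pop 2: no out-edges | ready=[] | order so far=[0, 1, 4, 3, 2]
New canonical toposort: [0, 1, 4, 3, 2]
Compare positions:
  Node 0: index 0 -> 0 (same)
  Node 1: index 1 -> 1 (same)
  Node 2: index 3 -> 4 (moved)
  Node 3: index 4 -> 3 (moved)
  Node 4: index 2 -> 2 (same)
Nodes that changed position: 2 3

Answer: 2 3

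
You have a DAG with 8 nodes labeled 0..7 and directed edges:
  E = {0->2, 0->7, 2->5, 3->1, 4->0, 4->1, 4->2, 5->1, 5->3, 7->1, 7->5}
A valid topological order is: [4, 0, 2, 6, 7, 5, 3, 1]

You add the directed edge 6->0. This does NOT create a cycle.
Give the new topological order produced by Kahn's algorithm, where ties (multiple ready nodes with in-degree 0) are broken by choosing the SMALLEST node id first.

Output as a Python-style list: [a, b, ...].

Answer: [4, 6, 0, 2, 7, 5, 3, 1]

Derivation:
Old toposort: [4, 0, 2, 6, 7, 5, 3, 1]
Added edge: 6->0
Position of 6 (3) > position of 0 (1). Must reorder: 6 must now come before 0.
Run Kahn's algorithm (break ties by smallest node id):
  initial in-degrees: [2, 4, 2, 1, 0, 2, 0, 1]
  ready (indeg=0): [4, 6]
  pop 4: indeg[0]->1; indeg[1]->3; indeg[2]->1 | ready=[6] | order so far=[4]
  pop 6: indeg[0]->0 | ready=[0] | order so far=[4, 6]
  pop 0: indeg[2]->0; indeg[7]->0 | ready=[2, 7] | order so far=[4, 6, 0]
  pop 2: indeg[5]->1 | ready=[7] | order so far=[4, 6, 0, 2]
  pop 7: indeg[1]->2; indeg[5]->0 | ready=[5] | order so far=[4, 6, 0, 2, 7]
  pop 5: indeg[1]->1; indeg[3]->0 | ready=[3] | order so far=[4, 6, 0, 2, 7, 5]
  pop 3: indeg[1]->0 | ready=[1] | order so far=[4, 6, 0, 2, 7, 5, 3]
  pop 1: no out-edges | ready=[] | order so far=[4, 6, 0, 2, 7, 5, 3, 1]
  Result: [4, 6, 0, 2, 7, 5, 3, 1]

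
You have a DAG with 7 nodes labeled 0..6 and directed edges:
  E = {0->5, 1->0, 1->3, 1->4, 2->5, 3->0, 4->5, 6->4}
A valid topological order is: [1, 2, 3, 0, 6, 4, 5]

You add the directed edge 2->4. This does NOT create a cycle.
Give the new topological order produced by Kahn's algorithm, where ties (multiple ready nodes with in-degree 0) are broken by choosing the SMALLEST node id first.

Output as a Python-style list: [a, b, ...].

Answer: [1, 2, 3, 0, 6, 4, 5]

Derivation:
Old toposort: [1, 2, 3, 0, 6, 4, 5]
Added edge: 2->4
Position of 2 (1) < position of 4 (5). Old order still valid.
Run Kahn's algorithm (break ties by smallest node id):
  initial in-degrees: [2, 0, 0, 1, 3, 3, 0]
  ready (indeg=0): [1, 2, 6]
  pop 1: indeg[0]->1; indeg[3]->0; indeg[4]->2 | ready=[2, 3, 6] | order so far=[1]
  pop 2: indeg[4]->1; indeg[5]->2 | ready=[3, 6] | order so far=[1, 2]
  pop 3: indeg[0]->0 | ready=[0, 6] | order so far=[1, 2, 3]
  pop 0: indeg[5]->1 | ready=[6] | order so far=[1, 2, 3, 0]
  pop 6: indeg[4]->0 | ready=[4] | order so far=[1, 2, 3, 0, 6]
  pop 4: indeg[5]->0 | ready=[5] | order so far=[1, 2, 3, 0, 6, 4]
  pop 5: no out-edges | ready=[] | order so far=[1, 2, 3, 0, 6, 4, 5]
  Result: [1, 2, 3, 0, 6, 4, 5]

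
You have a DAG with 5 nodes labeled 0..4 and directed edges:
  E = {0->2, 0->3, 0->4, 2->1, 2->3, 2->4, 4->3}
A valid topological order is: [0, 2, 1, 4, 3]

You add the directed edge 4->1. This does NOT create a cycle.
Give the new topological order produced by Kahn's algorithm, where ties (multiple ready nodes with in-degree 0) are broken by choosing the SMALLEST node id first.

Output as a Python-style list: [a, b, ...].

Old toposort: [0, 2, 1, 4, 3]
Added edge: 4->1
Position of 4 (3) > position of 1 (2). Must reorder: 4 must now come before 1.
Run Kahn's algorithm (break ties by smallest node id):
  initial in-degrees: [0, 2, 1, 3, 2]
  ready (indeg=0): [0]
  pop 0: indeg[2]->0; indeg[3]->2; indeg[4]->1 | ready=[2] | order so far=[0]
  pop 2: indeg[1]->1; indeg[3]->1; indeg[4]->0 | ready=[4] | order so far=[0, 2]
  pop 4: indeg[1]->0; indeg[3]->0 | ready=[1, 3] | order so far=[0, 2, 4]
  pop 1: no out-edges | ready=[3] | order so far=[0, 2, 4, 1]
  pop 3: no out-edges | ready=[] | order so far=[0, 2, 4, 1, 3]
  Result: [0, 2, 4, 1, 3]

Answer: [0, 2, 4, 1, 3]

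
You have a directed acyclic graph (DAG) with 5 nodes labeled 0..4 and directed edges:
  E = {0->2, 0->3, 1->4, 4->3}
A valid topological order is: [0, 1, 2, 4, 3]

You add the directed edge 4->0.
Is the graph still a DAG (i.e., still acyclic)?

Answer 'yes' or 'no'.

Answer: yes

Derivation:
Given toposort: [0, 1, 2, 4, 3]
Position of 4: index 3; position of 0: index 0
New edge 4->0: backward (u after v in old order)
Backward edge: old toposort is now invalid. Check if this creates a cycle.
Does 0 already reach 4? Reachable from 0: [0, 2, 3]. NO -> still a DAG (reorder needed).
Still a DAG? yes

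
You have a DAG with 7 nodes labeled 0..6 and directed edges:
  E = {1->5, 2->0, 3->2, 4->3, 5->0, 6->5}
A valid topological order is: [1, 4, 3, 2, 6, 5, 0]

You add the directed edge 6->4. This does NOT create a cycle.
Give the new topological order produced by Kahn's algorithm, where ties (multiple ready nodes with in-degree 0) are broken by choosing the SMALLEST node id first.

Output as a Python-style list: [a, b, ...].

Old toposort: [1, 4, 3, 2, 6, 5, 0]
Added edge: 6->4
Position of 6 (4) > position of 4 (1). Must reorder: 6 must now come before 4.
Run Kahn's algorithm (break ties by smallest node id):
  initial in-degrees: [2, 0, 1, 1, 1, 2, 0]
  ready (indeg=0): [1, 6]
  pop 1: indeg[5]->1 | ready=[6] | order so far=[1]
  pop 6: indeg[4]->0; indeg[5]->0 | ready=[4, 5] | order so far=[1, 6]
  pop 4: indeg[3]->0 | ready=[3, 5] | order so far=[1, 6, 4]
  pop 3: indeg[2]->0 | ready=[2, 5] | order so far=[1, 6, 4, 3]
  pop 2: indeg[0]->1 | ready=[5] | order so far=[1, 6, 4, 3, 2]
  pop 5: indeg[0]->0 | ready=[0] | order so far=[1, 6, 4, 3, 2, 5]
  pop 0: no out-edges | ready=[] | order so far=[1, 6, 4, 3, 2, 5, 0]
  Result: [1, 6, 4, 3, 2, 5, 0]

Answer: [1, 6, 4, 3, 2, 5, 0]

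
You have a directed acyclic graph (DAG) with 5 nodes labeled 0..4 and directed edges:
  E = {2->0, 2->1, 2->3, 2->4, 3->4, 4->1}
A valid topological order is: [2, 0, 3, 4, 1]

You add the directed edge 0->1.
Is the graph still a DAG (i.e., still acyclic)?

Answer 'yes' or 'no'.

Given toposort: [2, 0, 3, 4, 1]
Position of 0: index 1; position of 1: index 4
New edge 0->1: forward
Forward edge: respects the existing order. Still a DAG, same toposort still valid.
Still a DAG? yes

Answer: yes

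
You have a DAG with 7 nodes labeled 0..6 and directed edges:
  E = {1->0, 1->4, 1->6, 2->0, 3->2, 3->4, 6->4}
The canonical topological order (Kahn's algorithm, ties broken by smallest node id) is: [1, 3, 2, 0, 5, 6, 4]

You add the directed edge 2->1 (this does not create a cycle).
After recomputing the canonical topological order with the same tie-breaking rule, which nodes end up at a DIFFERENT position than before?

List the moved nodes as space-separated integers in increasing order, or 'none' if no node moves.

Answer: 1 2 3

Derivation:
Old toposort: [1, 3, 2, 0, 5, 6, 4]
Added edge 2->1
Recompute Kahn (smallest-id tiebreak):
  initial in-degrees: [2, 1, 1, 0, 3, 0, 1]
  ready (indeg=0): [3, 5]
  pop 3: indeg[2]->0; indeg[4]->2 | ready=[2, 5] | order so far=[3]
  pop 2: indeg[0]->1; indeg[1]->0 | ready=[1, 5] | order so far=[3, 2]
  pop 1: indeg[0]->0; indeg[4]->1; indeg[6]->0 | ready=[0, 5, 6] | order so far=[3, 2, 1]
  pop 0: no out-edges | ready=[5, 6] | order so far=[3, 2, 1, 0]
  pop 5: no out-edges | ready=[6] | order so far=[3, 2, 1, 0, 5]
  pop 6: indeg[4]->0 | ready=[4] | order so far=[3, 2, 1, 0, 5, 6]
  pop 4: no out-edges | ready=[] | order so far=[3, 2, 1, 0, 5, 6, 4]
New canonical toposort: [3, 2, 1, 0, 5, 6, 4]
Compare positions:
  Node 0: index 3 -> 3 (same)
  Node 1: index 0 -> 2 (moved)
  Node 2: index 2 -> 1 (moved)
  Node 3: index 1 -> 0 (moved)
  Node 4: index 6 -> 6 (same)
  Node 5: index 4 -> 4 (same)
  Node 6: index 5 -> 5 (same)
Nodes that changed position: 1 2 3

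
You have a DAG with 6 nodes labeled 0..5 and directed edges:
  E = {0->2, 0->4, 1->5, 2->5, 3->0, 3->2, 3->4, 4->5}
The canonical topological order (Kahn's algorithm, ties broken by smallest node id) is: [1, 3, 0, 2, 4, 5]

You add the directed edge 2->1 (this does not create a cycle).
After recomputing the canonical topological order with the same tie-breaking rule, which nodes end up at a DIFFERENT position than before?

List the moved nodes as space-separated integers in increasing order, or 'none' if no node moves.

Answer: 0 1 2 3

Derivation:
Old toposort: [1, 3, 0, 2, 4, 5]
Added edge 2->1
Recompute Kahn (smallest-id tiebreak):
  initial in-degrees: [1, 1, 2, 0, 2, 3]
  ready (indeg=0): [3]
  pop 3: indeg[0]->0; indeg[2]->1; indeg[4]->1 | ready=[0] | order so far=[3]
  pop 0: indeg[2]->0; indeg[4]->0 | ready=[2, 4] | order so far=[3, 0]
  pop 2: indeg[1]->0; indeg[5]->2 | ready=[1, 4] | order so far=[3, 0, 2]
  pop 1: indeg[5]->1 | ready=[4] | order so far=[3, 0, 2, 1]
  pop 4: indeg[5]->0 | ready=[5] | order so far=[3, 0, 2, 1, 4]
  pop 5: no out-edges | ready=[] | order so far=[3, 0, 2, 1, 4, 5]
New canonical toposort: [3, 0, 2, 1, 4, 5]
Compare positions:
  Node 0: index 2 -> 1 (moved)
  Node 1: index 0 -> 3 (moved)
  Node 2: index 3 -> 2 (moved)
  Node 3: index 1 -> 0 (moved)
  Node 4: index 4 -> 4 (same)
  Node 5: index 5 -> 5 (same)
Nodes that changed position: 0 1 2 3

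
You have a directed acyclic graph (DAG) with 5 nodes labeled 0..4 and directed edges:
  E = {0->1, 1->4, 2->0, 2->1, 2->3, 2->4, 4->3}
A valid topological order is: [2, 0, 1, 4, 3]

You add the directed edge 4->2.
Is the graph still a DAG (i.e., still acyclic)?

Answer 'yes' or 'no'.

Given toposort: [2, 0, 1, 4, 3]
Position of 4: index 3; position of 2: index 0
New edge 4->2: backward (u after v in old order)
Backward edge: old toposort is now invalid. Check if this creates a cycle.
Does 2 already reach 4? Reachable from 2: [0, 1, 2, 3, 4]. YES -> cycle!
Still a DAG? no

Answer: no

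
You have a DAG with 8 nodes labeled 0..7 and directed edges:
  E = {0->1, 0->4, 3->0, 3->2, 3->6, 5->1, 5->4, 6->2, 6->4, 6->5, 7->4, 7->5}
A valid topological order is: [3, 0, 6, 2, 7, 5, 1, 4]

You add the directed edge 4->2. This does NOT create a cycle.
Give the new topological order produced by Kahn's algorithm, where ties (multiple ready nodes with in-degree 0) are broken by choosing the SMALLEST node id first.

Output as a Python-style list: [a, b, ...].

Answer: [3, 0, 6, 7, 5, 1, 4, 2]

Derivation:
Old toposort: [3, 0, 6, 2, 7, 5, 1, 4]
Added edge: 4->2
Position of 4 (7) > position of 2 (3). Must reorder: 4 must now come before 2.
Run Kahn's algorithm (break ties by smallest node id):
  initial in-degrees: [1, 2, 3, 0, 4, 2, 1, 0]
  ready (indeg=0): [3, 7]
  pop 3: indeg[0]->0; indeg[2]->2; indeg[6]->0 | ready=[0, 6, 7] | order so far=[3]
  pop 0: indeg[1]->1; indeg[4]->3 | ready=[6, 7] | order so far=[3, 0]
  pop 6: indeg[2]->1; indeg[4]->2; indeg[5]->1 | ready=[7] | order so far=[3, 0, 6]
  pop 7: indeg[4]->1; indeg[5]->0 | ready=[5] | order so far=[3, 0, 6, 7]
  pop 5: indeg[1]->0; indeg[4]->0 | ready=[1, 4] | order so far=[3, 0, 6, 7, 5]
  pop 1: no out-edges | ready=[4] | order so far=[3, 0, 6, 7, 5, 1]
  pop 4: indeg[2]->0 | ready=[2] | order so far=[3, 0, 6, 7, 5, 1, 4]
  pop 2: no out-edges | ready=[] | order so far=[3, 0, 6, 7, 5, 1, 4, 2]
  Result: [3, 0, 6, 7, 5, 1, 4, 2]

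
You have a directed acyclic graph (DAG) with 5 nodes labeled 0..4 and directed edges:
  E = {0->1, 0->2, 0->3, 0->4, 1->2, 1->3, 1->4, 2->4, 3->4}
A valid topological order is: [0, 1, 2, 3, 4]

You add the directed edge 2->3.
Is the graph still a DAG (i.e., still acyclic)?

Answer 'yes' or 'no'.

Given toposort: [0, 1, 2, 3, 4]
Position of 2: index 2; position of 3: index 3
New edge 2->3: forward
Forward edge: respects the existing order. Still a DAG, same toposort still valid.
Still a DAG? yes

Answer: yes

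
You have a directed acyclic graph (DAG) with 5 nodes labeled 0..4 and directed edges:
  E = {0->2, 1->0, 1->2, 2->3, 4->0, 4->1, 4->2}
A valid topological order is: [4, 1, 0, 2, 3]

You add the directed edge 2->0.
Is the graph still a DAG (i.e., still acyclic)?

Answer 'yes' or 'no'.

Given toposort: [4, 1, 0, 2, 3]
Position of 2: index 3; position of 0: index 2
New edge 2->0: backward (u after v in old order)
Backward edge: old toposort is now invalid. Check if this creates a cycle.
Does 0 already reach 2? Reachable from 0: [0, 2, 3]. YES -> cycle!
Still a DAG? no

Answer: no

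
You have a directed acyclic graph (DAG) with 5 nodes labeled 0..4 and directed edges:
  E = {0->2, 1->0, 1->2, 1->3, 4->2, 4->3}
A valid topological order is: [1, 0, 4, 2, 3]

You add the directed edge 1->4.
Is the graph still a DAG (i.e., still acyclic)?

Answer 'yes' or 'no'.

Given toposort: [1, 0, 4, 2, 3]
Position of 1: index 0; position of 4: index 2
New edge 1->4: forward
Forward edge: respects the existing order. Still a DAG, same toposort still valid.
Still a DAG? yes

Answer: yes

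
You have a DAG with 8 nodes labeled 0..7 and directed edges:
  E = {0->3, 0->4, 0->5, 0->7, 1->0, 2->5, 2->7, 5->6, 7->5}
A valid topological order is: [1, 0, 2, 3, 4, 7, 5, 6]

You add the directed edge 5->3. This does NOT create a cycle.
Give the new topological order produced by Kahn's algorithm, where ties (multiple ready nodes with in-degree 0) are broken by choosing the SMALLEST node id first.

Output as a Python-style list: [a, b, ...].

Old toposort: [1, 0, 2, 3, 4, 7, 5, 6]
Added edge: 5->3
Position of 5 (6) > position of 3 (3). Must reorder: 5 must now come before 3.
Run Kahn's algorithm (break ties by smallest node id):
  initial in-degrees: [1, 0, 0, 2, 1, 3, 1, 2]
  ready (indeg=0): [1, 2]
  pop 1: indeg[0]->0 | ready=[0, 2] | order so far=[1]
  pop 0: indeg[3]->1; indeg[4]->0; indeg[5]->2; indeg[7]->1 | ready=[2, 4] | order so far=[1, 0]
  pop 2: indeg[5]->1; indeg[7]->0 | ready=[4, 7] | order so far=[1, 0, 2]
  pop 4: no out-edges | ready=[7] | order so far=[1, 0, 2, 4]
  pop 7: indeg[5]->0 | ready=[5] | order so far=[1, 0, 2, 4, 7]
  pop 5: indeg[3]->0; indeg[6]->0 | ready=[3, 6] | order so far=[1, 0, 2, 4, 7, 5]
  pop 3: no out-edges | ready=[6] | order so far=[1, 0, 2, 4, 7, 5, 3]
  pop 6: no out-edges | ready=[] | order so far=[1, 0, 2, 4, 7, 5, 3, 6]
  Result: [1, 0, 2, 4, 7, 5, 3, 6]

Answer: [1, 0, 2, 4, 7, 5, 3, 6]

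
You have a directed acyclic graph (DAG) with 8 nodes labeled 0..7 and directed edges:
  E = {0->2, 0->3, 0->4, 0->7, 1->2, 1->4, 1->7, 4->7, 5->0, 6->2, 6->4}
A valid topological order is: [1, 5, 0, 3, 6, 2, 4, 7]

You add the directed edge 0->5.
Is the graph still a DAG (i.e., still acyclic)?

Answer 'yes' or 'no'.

Answer: no

Derivation:
Given toposort: [1, 5, 0, 3, 6, 2, 4, 7]
Position of 0: index 2; position of 5: index 1
New edge 0->5: backward (u after v in old order)
Backward edge: old toposort is now invalid. Check if this creates a cycle.
Does 5 already reach 0? Reachable from 5: [0, 2, 3, 4, 5, 7]. YES -> cycle!
Still a DAG? no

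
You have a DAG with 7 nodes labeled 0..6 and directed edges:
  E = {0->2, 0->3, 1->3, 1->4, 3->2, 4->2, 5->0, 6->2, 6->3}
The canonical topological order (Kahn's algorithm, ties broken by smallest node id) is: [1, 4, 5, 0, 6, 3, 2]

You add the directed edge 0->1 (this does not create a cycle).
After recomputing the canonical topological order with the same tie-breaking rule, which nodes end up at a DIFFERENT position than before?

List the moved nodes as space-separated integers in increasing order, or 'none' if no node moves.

Old toposort: [1, 4, 5, 0, 6, 3, 2]
Added edge 0->1
Recompute Kahn (smallest-id tiebreak):
  initial in-degrees: [1, 1, 4, 3, 1, 0, 0]
  ready (indeg=0): [5, 6]
  pop 5: indeg[0]->0 | ready=[0, 6] | order so far=[5]
  pop 0: indeg[1]->0; indeg[2]->3; indeg[3]->2 | ready=[1, 6] | order so far=[5, 0]
  pop 1: indeg[3]->1; indeg[4]->0 | ready=[4, 6] | order so far=[5, 0, 1]
  pop 4: indeg[2]->2 | ready=[6] | order so far=[5, 0, 1, 4]
  pop 6: indeg[2]->1; indeg[3]->0 | ready=[3] | order so far=[5, 0, 1, 4, 6]
  pop 3: indeg[2]->0 | ready=[2] | order so far=[5, 0, 1, 4, 6, 3]
  pop 2: no out-edges | ready=[] | order so far=[5, 0, 1, 4, 6, 3, 2]
New canonical toposort: [5, 0, 1, 4, 6, 3, 2]
Compare positions:
  Node 0: index 3 -> 1 (moved)
  Node 1: index 0 -> 2 (moved)
  Node 2: index 6 -> 6 (same)
  Node 3: index 5 -> 5 (same)
  Node 4: index 1 -> 3 (moved)
  Node 5: index 2 -> 0 (moved)
  Node 6: index 4 -> 4 (same)
Nodes that changed position: 0 1 4 5

Answer: 0 1 4 5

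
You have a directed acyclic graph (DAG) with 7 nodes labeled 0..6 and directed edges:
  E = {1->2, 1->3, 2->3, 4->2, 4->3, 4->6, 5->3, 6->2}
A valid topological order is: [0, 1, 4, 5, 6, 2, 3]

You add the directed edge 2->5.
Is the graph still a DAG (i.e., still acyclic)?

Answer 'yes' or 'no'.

Given toposort: [0, 1, 4, 5, 6, 2, 3]
Position of 2: index 5; position of 5: index 3
New edge 2->5: backward (u after v in old order)
Backward edge: old toposort is now invalid. Check if this creates a cycle.
Does 5 already reach 2? Reachable from 5: [3, 5]. NO -> still a DAG (reorder needed).
Still a DAG? yes

Answer: yes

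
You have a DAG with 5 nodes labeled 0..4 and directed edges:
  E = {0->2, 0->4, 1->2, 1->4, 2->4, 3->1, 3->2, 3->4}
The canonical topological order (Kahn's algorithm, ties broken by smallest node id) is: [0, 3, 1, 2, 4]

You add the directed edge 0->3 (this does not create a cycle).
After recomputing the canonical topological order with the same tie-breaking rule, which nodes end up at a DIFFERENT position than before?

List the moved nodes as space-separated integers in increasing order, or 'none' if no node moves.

Answer: none

Derivation:
Old toposort: [0, 3, 1, 2, 4]
Added edge 0->3
Recompute Kahn (smallest-id tiebreak):
  initial in-degrees: [0, 1, 3, 1, 4]
  ready (indeg=0): [0]
  pop 0: indeg[2]->2; indeg[3]->0; indeg[4]->3 | ready=[3] | order so far=[0]
  pop 3: indeg[1]->0; indeg[2]->1; indeg[4]->2 | ready=[1] | order so far=[0, 3]
  pop 1: indeg[2]->0; indeg[4]->1 | ready=[2] | order so far=[0, 3, 1]
  pop 2: indeg[4]->0 | ready=[4] | order so far=[0, 3, 1, 2]
  pop 4: no out-edges | ready=[] | order so far=[0, 3, 1, 2, 4]
New canonical toposort: [0, 3, 1, 2, 4]
Compare positions:
  Node 0: index 0 -> 0 (same)
  Node 1: index 2 -> 2 (same)
  Node 2: index 3 -> 3 (same)
  Node 3: index 1 -> 1 (same)
  Node 4: index 4 -> 4 (same)
Nodes that changed position: none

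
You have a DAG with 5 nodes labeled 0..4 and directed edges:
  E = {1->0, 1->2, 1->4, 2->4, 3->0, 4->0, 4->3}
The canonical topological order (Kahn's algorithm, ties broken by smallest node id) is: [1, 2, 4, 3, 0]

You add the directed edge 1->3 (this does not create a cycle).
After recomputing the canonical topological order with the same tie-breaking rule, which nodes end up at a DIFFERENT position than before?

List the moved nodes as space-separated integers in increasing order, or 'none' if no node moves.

Answer: none

Derivation:
Old toposort: [1, 2, 4, 3, 0]
Added edge 1->3
Recompute Kahn (smallest-id tiebreak):
  initial in-degrees: [3, 0, 1, 2, 2]
  ready (indeg=0): [1]
  pop 1: indeg[0]->2; indeg[2]->0; indeg[3]->1; indeg[4]->1 | ready=[2] | order so far=[1]
  pop 2: indeg[4]->0 | ready=[4] | order so far=[1, 2]
  pop 4: indeg[0]->1; indeg[3]->0 | ready=[3] | order so far=[1, 2, 4]
  pop 3: indeg[0]->0 | ready=[0] | order so far=[1, 2, 4, 3]
  pop 0: no out-edges | ready=[] | order so far=[1, 2, 4, 3, 0]
New canonical toposort: [1, 2, 4, 3, 0]
Compare positions:
  Node 0: index 4 -> 4 (same)
  Node 1: index 0 -> 0 (same)
  Node 2: index 1 -> 1 (same)
  Node 3: index 3 -> 3 (same)
  Node 4: index 2 -> 2 (same)
Nodes that changed position: none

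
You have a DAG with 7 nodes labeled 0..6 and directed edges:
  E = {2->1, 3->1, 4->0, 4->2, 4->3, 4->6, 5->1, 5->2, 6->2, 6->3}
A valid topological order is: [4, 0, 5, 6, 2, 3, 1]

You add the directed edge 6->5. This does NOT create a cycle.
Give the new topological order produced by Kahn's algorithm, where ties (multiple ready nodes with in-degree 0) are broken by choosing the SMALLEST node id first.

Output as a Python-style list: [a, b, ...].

Answer: [4, 0, 6, 3, 5, 2, 1]

Derivation:
Old toposort: [4, 0, 5, 6, 2, 3, 1]
Added edge: 6->5
Position of 6 (3) > position of 5 (2). Must reorder: 6 must now come before 5.
Run Kahn's algorithm (break ties by smallest node id):
  initial in-degrees: [1, 3, 3, 2, 0, 1, 1]
  ready (indeg=0): [4]
  pop 4: indeg[0]->0; indeg[2]->2; indeg[3]->1; indeg[6]->0 | ready=[0, 6] | order so far=[4]
  pop 0: no out-edges | ready=[6] | order so far=[4, 0]
  pop 6: indeg[2]->1; indeg[3]->0; indeg[5]->0 | ready=[3, 5] | order so far=[4, 0, 6]
  pop 3: indeg[1]->2 | ready=[5] | order so far=[4, 0, 6, 3]
  pop 5: indeg[1]->1; indeg[2]->0 | ready=[2] | order so far=[4, 0, 6, 3, 5]
  pop 2: indeg[1]->0 | ready=[1] | order so far=[4, 0, 6, 3, 5, 2]
  pop 1: no out-edges | ready=[] | order so far=[4, 0, 6, 3, 5, 2, 1]
  Result: [4, 0, 6, 3, 5, 2, 1]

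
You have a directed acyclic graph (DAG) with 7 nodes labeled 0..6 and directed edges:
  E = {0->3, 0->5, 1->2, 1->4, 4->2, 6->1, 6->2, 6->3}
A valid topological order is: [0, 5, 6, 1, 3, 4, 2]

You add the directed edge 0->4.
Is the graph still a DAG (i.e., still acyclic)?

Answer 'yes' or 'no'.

Answer: yes

Derivation:
Given toposort: [0, 5, 6, 1, 3, 4, 2]
Position of 0: index 0; position of 4: index 5
New edge 0->4: forward
Forward edge: respects the existing order. Still a DAG, same toposort still valid.
Still a DAG? yes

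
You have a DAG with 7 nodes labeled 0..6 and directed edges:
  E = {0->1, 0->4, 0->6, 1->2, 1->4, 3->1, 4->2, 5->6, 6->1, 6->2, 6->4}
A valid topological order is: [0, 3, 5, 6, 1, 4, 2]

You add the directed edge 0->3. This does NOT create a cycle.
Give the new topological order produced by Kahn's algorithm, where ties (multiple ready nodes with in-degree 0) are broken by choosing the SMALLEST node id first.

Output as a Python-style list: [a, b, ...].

Old toposort: [0, 3, 5, 6, 1, 4, 2]
Added edge: 0->3
Position of 0 (0) < position of 3 (1). Old order still valid.
Run Kahn's algorithm (break ties by smallest node id):
  initial in-degrees: [0, 3, 3, 1, 3, 0, 2]
  ready (indeg=0): [0, 5]
  pop 0: indeg[1]->2; indeg[3]->0; indeg[4]->2; indeg[6]->1 | ready=[3, 5] | order so far=[0]
  pop 3: indeg[1]->1 | ready=[5] | order so far=[0, 3]
  pop 5: indeg[6]->0 | ready=[6] | order so far=[0, 3, 5]
  pop 6: indeg[1]->0; indeg[2]->2; indeg[4]->1 | ready=[1] | order so far=[0, 3, 5, 6]
  pop 1: indeg[2]->1; indeg[4]->0 | ready=[4] | order so far=[0, 3, 5, 6, 1]
  pop 4: indeg[2]->0 | ready=[2] | order so far=[0, 3, 5, 6, 1, 4]
  pop 2: no out-edges | ready=[] | order so far=[0, 3, 5, 6, 1, 4, 2]
  Result: [0, 3, 5, 6, 1, 4, 2]

Answer: [0, 3, 5, 6, 1, 4, 2]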